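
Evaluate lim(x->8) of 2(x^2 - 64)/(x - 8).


Direct substitution gives 0/0, so we factor the numerator.
Factor: 2(x^2 - 64) = 2 * (x - 8)(x + 8)
Cancel the common factor (x - 8):
2(x^2 - 64)/(x - 8) = 2 * (x + 8)
Now substitute x = 8:
= 2 * (8 + 8) = 32

32


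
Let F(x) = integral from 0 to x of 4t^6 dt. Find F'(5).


By the Fundamental Theorem of Calculus (Part 1):
If F(x) = integral from 0 to x of f(t) dt, then F'(x) = f(x)
Here f(t) = 4t^6
So F'(x) = 4x^6
Evaluate at x = 5:
F'(5) = 4 * 5^6
= 4 * 15625
= 62500

62500


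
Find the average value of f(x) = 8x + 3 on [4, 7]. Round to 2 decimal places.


Average value = 1/(b-a) * integral from a to b of f(x) dx
First compute the integral of 8x + 3:
F(x) = 4x^2 + 3x
F(7) = 4 * 49 + 3 * 7 = 217
F(4) = 4 * 16 + 3 * 4 = 76
Integral = 217 - 76 = 141
Average = 141 / (7 - 4) = 141 / 3
= 47 = 47.00

47.00


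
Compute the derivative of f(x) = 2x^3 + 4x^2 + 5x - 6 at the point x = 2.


Differentiate f(x) = 2x^3 + 4x^2 + 5x - 6 term by term:
f'(x) = 6x^2 + 8x + 5
Substitute x = 2:
f'(2) = 6 * 2^2 + 8 * 2 + 5
= 24 + 16 + 5
= 45

45


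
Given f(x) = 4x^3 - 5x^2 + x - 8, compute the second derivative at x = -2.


First derivative:
f'(x) = 12x^2 - 10x + 1
Second derivative:
f''(x) = 24x - 10
Substitute x = -2:
f''(-2) = 24 * (-2) - 10
= -48 - 10
= -58

-58


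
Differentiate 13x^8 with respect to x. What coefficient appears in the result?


We apply the power rule: d/dx [ax^n] = a*n * x^(n-1)
d/dx [13x^8]
= 13 * 8 * x^(8-1)
= 104x^7
The coefficient is 104

104


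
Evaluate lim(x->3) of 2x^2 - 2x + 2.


Since polynomials are continuous, we use direct substitution.
lim(x->3) of 2x^2 - 2x + 2
= 2 * 3^2 - 2 * 3 + 2
= 18 - 6 + 2
= 14

14


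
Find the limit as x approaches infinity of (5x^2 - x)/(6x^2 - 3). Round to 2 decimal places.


For limits at infinity with equal-degree polynomials,
we compare leading coefficients.
Numerator leading term: 5x^2
Denominator leading term: 6x^2
Divide both by x^2:
lim = (5 - 1/x) / (6 - 3/x^2)
As x -> infinity, the 1/x and 1/x^2 terms vanish:
= 5/6 ≈ 0.83

0.83


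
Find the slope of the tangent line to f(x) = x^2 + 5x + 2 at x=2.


The slope of the tangent line equals f'(x) at the point.
f(x) = x^2 + 5x + 2
f'(x) = 2x + 5
At x = 2:
f'(2) = 2 * 2 + 5
= 4 + 5
= 9

9


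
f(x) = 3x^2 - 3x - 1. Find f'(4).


Differentiate term by term using power and sum rules:
f(x) = 3x^2 - 3x - 1
f'(x) = 6x - 3
Substitute x = 4:
f'(4) = 6 * 4 - 3
= 24 - 3
= 21

21


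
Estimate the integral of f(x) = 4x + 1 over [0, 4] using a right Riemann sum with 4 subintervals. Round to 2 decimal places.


Right Riemann sum uses right endpoints of each subinterval.
Interval: [0, 4], n = 4
dx = (4 - 0) / 4 = 1
Right endpoints: [1, 2, 3, 4]
f values: [5, 9, 13, 17]
Sum = dx * (sum of f values)
= 1 * 44
= 44 = 44.00

44.00


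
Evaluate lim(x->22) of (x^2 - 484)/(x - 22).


Direct substitution gives 0/0, so we factor the numerator.
Factor: (x^2 - 484) = (x - 22)(x + 22)
Cancel the common factor (x - 22):
(x^2 - 484)/(x - 22) = (x + 22)
Now substitute x = 22:
= (22 + 22) = 44

44


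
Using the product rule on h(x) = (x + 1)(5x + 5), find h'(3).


Let u(x) = x + 1 and v(x) = 5x + 5
u'(x) = 1
v'(x) = 5
Product rule: h'(x) = u'(x)*v(x) + u(x)*v'(x)
= 1 * (5x + 5) + (x + 1) * 5
At x = 3:
u(3) = 1 * 3 + 1 = 4
v(3) = 5 * 3 + 5 = 20
h'(3) = 1 * 20 + 4 * 5
= 20 + 20
= 40

40


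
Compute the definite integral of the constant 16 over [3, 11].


The integral of a constant k over [a, b] equals k * (b - a).
integral from 3 to 11 of 16 dx
= 16 * (11 - 3)
= 16 * 8
= 128

128


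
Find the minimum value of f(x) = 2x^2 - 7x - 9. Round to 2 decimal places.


For a quadratic f(x) = ax^2 + bx + c with a > 0, the minimum is at the vertex.
Vertex x-coordinate: x = -b/(2a)
x = -(-7) / (2 * 2)
x = 7/4
Substitute back to find the minimum value:
f(7/4) = 2 * (7/4)^2 - 7 * (7/4) - 9
= 49/8 - 49/4 - 9
= -121/8 ≈ -15.13

-15.13


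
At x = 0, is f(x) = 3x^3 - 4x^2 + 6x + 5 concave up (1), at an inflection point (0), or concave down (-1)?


Concavity is determined by the sign of f''(x).
f(x) = 3x^3 - 4x^2 + 6x + 5
f'(x) = 9x^2 - 8x + 6
f''(x) = 18x - 8
f''(0) = 18 * 0 - 8
= 0 - 8
= -8
Since f''(0) < 0, the function is concave down (-1)

-1


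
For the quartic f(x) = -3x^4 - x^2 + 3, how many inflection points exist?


Inflection points occur where f''(x) = 0 and concavity changes.
f(x) = -3x^4 - x^2 + 3
f'(x) = -12x^3 - 2x
f''(x) = -36x^2 - 2
This is a quadratic in x. Use the discriminant to count real roots.
Discriminant = (0)^2 - 4 * (-36) * (-2)
= 0 - 288
= -288
Since discriminant < 0, f''(x) = 0 has no real solutions.
Number of inflection points: 0

0


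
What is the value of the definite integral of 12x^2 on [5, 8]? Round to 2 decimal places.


Find the antiderivative of 12x^2:
F(x) = 12/3 * x^3
Apply the Fundamental Theorem of Calculus:
F(8) - F(5)
= 12/3 * 8^3 - 12/3 * 5^3
= 12/3 * (512 - 125)
= 12/3 * 387
= 1548 = 1548.00

1548.00


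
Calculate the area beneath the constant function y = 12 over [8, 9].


The area under a constant function y = 12 is a rectangle.
Width = 9 - 8 = 1
Height = 12
Area = width * height
= 1 * 12
= 12

12


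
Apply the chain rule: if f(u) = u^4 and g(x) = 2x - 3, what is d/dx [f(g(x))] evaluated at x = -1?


Using the chain rule: (f(g(x)))' = f'(g(x)) * g'(x)
First, find g(-1):
g(-1) = 2 * (-1) - 3 = -5
Next, f'(u) = 4u^3
And g'(x) = 2
So f'(g(-1)) * g'(-1)
= 4 * (-5)^3 * 2
= 4 * (-125) * 2
= -1000

-1000


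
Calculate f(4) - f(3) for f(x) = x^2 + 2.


Net change = f(b) - f(a)
f(x) = x^2 + 2
Compute f(4):
f(4) = 1 * 4^2 + 0 * 4 + 2
= 16 + 0 + 2
= 18
Compute f(3):
f(3) = 1 * 3^2 + 0 * 3 + 2
= 9 + 0 + 2
= 11
Net change = 18 - 11 = 7

7


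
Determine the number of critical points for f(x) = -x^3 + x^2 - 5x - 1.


Find where f'(x) = 0:
f(x) = -x^3 + x^2 - 5x - 1
f'(x) = -3x^2 + 2x - 5
This is a quadratic in x. Use the discriminant to count real roots.
Discriminant = (2)^2 - 4 * (-3) * (-5)
= 4 - 60
= -56
Since discriminant < 0, f'(x) = 0 has no real solutions.
Number of critical points: 0

0


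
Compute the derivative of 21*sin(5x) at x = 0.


Apply the chain rule to differentiate 21*sin(5x):
d/dx [21*sin(5x)]
= 21 * cos(5x) * d/dx(5x)
= 21 * 5 * cos(5x)
= 105 * cos(5x)
Evaluate at x = 0:
= 105 * cos(0)
= 105 * 1
= 105

105


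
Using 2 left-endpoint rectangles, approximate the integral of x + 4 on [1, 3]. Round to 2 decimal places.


Left Riemann sum uses left endpoints of each subinterval.
Interval: [1, 3], n = 2
dx = (3 - 1) / 2 = 1
Left endpoints: [1, 2]
f values: [5, 6]
Sum = dx * (sum of f values)
= 1 * 11
= 11 = 11.00

11.00


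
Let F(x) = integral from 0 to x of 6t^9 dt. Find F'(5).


By the Fundamental Theorem of Calculus (Part 1):
If F(x) = integral from 0 to x of f(t) dt, then F'(x) = f(x)
Here f(t) = 6t^9
So F'(x) = 6x^9
Evaluate at x = 5:
F'(5) = 6 * 5^9
= 6 * 1953125
= 11718750

11718750


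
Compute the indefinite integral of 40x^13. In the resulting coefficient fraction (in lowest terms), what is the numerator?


Apply the power rule for integration:
integral of ax^n dx = a/(n+1) * x^(n+1) + C
integral of 40x^13 dx
= 40/14 * x^14 + C
= 20/7 * x^14 + C
The coefficient in lowest terms is 20/7, and its numerator is 20

20


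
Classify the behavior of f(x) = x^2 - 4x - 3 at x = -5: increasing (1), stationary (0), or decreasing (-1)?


Compute f'(x) to determine behavior:
f'(x) = 2x - 4
f'(-5) = 2 * (-5) - 4
= -10 - 4
= -14
Since f'(-5) < 0, the function is decreasing (-1)

-1


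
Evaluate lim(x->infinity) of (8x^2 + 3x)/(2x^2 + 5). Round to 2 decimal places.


For limits at infinity with equal-degree polynomials,
we compare leading coefficients.
Numerator leading term: 8x^2
Denominator leading term: 2x^2
Divide both by x^2:
lim = (8 + 3/x) / (2 + 5/x^2)
As x -> infinity, the 1/x and 1/x^2 terms vanish:
= 8/2 = 4 = 4.00

4.00


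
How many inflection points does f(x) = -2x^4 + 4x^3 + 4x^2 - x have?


Inflection points occur where f''(x) = 0 and concavity changes.
f(x) = -2x^4 + 4x^3 + 4x^2 - x
f'(x) = -8x^3 + 12x^2 + 8x - 1
f''(x) = -24x^2 + 24x + 8
This is a quadratic in x. Use the discriminant to count real roots.
Discriminant = (24)^2 - 4 * (-24) * 8
= 576 - (-768)
= 1344
Since discriminant > 0, f''(x) = 0 has 2 distinct real solutions.
A quadratic with two distinct real roots changes sign at each root, so concavity changes at both.
Number of inflection points: 2

2


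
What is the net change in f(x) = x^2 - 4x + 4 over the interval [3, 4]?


Net change = f(b) - f(a)
f(x) = x^2 - 4x + 4
Compute f(4):
f(4) = 1 * 4^2 - 4 * 4 + 4
= 16 - 16 + 4
= 4
Compute f(3):
f(3) = 1 * 3^2 - 4 * 3 + 4
= 9 - 12 + 4
= 1
Net change = 4 - 1 = 3

3


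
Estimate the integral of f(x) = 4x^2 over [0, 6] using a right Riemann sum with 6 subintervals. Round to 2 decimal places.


Right Riemann sum uses right endpoints of each subinterval.
Interval: [0, 6], n = 6
dx = (6 - 0) / 6 = 1
Right endpoints: [1, 2, 3, 4, 5, 6]
f values: [4, 16, 36, 64, 100, 144]
Sum = dx * (sum of f values)
= 1 * 364
= 364 = 364.00

364.00


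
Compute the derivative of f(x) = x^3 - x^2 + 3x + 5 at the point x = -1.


Differentiate f(x) = x^3 - x^2 + 3x + 5 term by term:
f'(x) = 3x^2 - 2x + 3
Substitute x = -1:
f'(-1) = 3 * (-1)^2 - 2 * (-1) + 3
= 3 + 2 + 3
= 8

8


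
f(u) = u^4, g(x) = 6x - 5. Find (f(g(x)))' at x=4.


Using the chain rule: (f(g(x)))' = f'(g(x)) * g'(x)
First, find g(4):
g(4) = 6 * 4 - 5 = 19
Next, f'(u) = 4u^3
And g'(x) = 6
So f'(g(4)) * g'(4)
= 4 * 19^3 * 6
= 4 * 6859 * 6
= 164616

164616


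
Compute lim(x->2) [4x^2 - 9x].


Since polynomials are continuous, we use direct substitution.
lim(x->2) of 4x^2 - 9x
= 4 * 2^2 - 9 * 2 + 0
= 16 - 18 + 0
= -2

-2


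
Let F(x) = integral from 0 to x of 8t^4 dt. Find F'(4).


By the Fundamental Theorem of Calculus (Part 1):
If F(x) = integral from 0 to x of f(t) dt, then F'(x) = f(x)
Here f(t) = 8t^4
So F'(x) = 8x^4
Evaluate at x = 4:
F'(4) = 8 * 4^4
= 8 * 256
= 2048

2048


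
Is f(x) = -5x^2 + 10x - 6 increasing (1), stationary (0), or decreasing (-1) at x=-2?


Compute f'(x) to determine behavior:
f'(x) = -10x + 10
f'(-2) = -10 * (-2) + 10
= 20 + 10
= 30
Since f'(-2) > 0, the function is increasing (1)

1


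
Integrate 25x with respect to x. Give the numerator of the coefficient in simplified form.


Apply the power rule for integration:
integral of ax^n dx = a/(n+1) * x^(n+1) + C
integral of 25x dx
= 25/2 * x^2 + C
The coefficient in lowest terms is 25/2, and its numerator is 25

25


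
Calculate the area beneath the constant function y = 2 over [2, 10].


The area under a constant function y = 2 is a rectangle.
Width = 10 - 2 = 8
Height = 2
Area = width * height
= 8 * 2
= 16

16


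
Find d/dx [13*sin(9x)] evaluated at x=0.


Apply the chain rule to differentiate 13*sin(9x):
d/dx [13*sin(9x)]
= 13 * cos(9x) * d/dx(9x)
= 13 * 9 * cos(9x)
= 117 * cos(9x)
Evaluate at x = 0:
= 117 * cos(0)
= 117 * 1
= 117

117


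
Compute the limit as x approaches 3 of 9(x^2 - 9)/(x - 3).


Direct substitution gives 0/0, so we factor the numerator.
Factor: 9(x^2 - 9) = 9 * (x - 3)(x + 3)
Cancel the common factor (x - 3):
9(x^2 - 9)/(x - 3) = 9 * (x + 3)
Now substitute x = 3:
= 9 * (3 + 3) = 54

54


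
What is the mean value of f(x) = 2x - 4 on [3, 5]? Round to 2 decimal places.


Average value = 1/(b-a) * integral from a to b of f(x) dx
First compute the integral of 2x - 4:
F(x) = x^2 - 4x
F(5) = 1 * 25 - 4 * 5 = 5
F(3) = 1 * 9 - 4 * 3 = -3
Integral = 5 - (-3) = 8
Average = 8 / (5 - 3) = 8 / 2
= 4 = 4.00

4.00


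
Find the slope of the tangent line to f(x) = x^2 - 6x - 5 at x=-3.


The slope of the tangent line equals f'(x) at the point.
f(x) = x^2 - 6x - 5
f'(x) = 2x - 6
At x = -3:
f'(-3) = 2 * (-3) - 6
= -6 - 6
= -12

-12


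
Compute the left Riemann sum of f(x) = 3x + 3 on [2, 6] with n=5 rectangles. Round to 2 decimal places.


Left Riemann sum uses left endpoints of each subinterval.
Interval: [2, 6], n = 5
dx = (6 - 2) / 5 = 4/5
Left endpoints: [2, 14/5, 18/5, 22/5, 26/5]
f values: [9, 57/5, 69/5, 81/5, 93/5]
Sum = dx * (sum of f values)
= 4/5 * 69
= 276/5 = 55.20

55.20


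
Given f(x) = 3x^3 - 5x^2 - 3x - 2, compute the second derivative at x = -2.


First derivative:
f'(x) = 9x^2 - 10x - 3
Second derivative:
f''(x) = 18x - 10
Substitute x = -2:
f''(-2) = 18 * (-2) - 10
= -36 - 10
= -46

-46


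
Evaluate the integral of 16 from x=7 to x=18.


The integral of a constant k over [a, b] equals k * (b - a).
integral from 7 to 18 of 16 dx
= 16 * (18 - 7)
= 16 * 11
= 176

176


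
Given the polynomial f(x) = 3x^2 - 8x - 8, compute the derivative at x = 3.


Differentiate term by term using power and sum rules:
f(x) = 3x^2 - 8x - 8
f'(x) = 6x - 8
Substitute x = 3:
f'(3) = 6 * 3 - 8
= 18 - 8
= 10

10


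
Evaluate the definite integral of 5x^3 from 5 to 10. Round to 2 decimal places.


Find the antiderivative of 5x^3:
F(x) = 5/4 * x^4
Apply the Fundamental Theorem of Calculus:
F(10) - F(5)
= 5/4 * 10^4 - 5/4 * 5^4
= 5/4 * (10000 - 625)
= 5/4 * 9375
= 46875/4 = 11718.75

11718.75


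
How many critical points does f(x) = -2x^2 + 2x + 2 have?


Find where f'(x) = 0:
f'(x) = -4x + 2
Set f'(x) = 0:
-4x + 2 = 0
x = -2 / (-4) = 1/2
This is a linear equation in x, so there is exactly one solution.
Number of critical points: 1

1


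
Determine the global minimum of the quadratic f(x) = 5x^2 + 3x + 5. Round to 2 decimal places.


For a quadratic f(x) = ax^2 + bx + c with a > 0, the minimum is at the vertex.
Vertex x-coordinate: x = -b/(2a)
x = -(3) / (2 * 5)
x = -3/10
Substitute back to find the minimum value:
f(-3/10) = 5 * (-3/10)^2 + 3 * (-3/10) + 5
= 9/20 - 9/10 + 5
= 91/20 = 4.55

4.55


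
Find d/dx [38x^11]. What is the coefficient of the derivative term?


We apply the power rule: d/dx [ax^n] = a*n * x^(n-1)
d/dx [38x^11]
= 38 * 11 * x^(11-1)
= 418x^10
The coefficient is 418

418


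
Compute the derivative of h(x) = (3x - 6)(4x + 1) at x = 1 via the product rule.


Let u(x) = 3x - 6 and v(x) = 4x + 1
u'(x) = 3
v'(x) = 4
Product rule: h'(x) = u'(x)*v(x) + u(x)*v'(x)
= 3 * (4x + 1) + (3x - 6) * 4
At x = 1:
u(1) = 3 * 1 - 6 = -3
v(1) = 4 * 1 + 1 = 5
h'(1) = 3 * 5 + (-3) * 4
= 15 - 12
= 3

3


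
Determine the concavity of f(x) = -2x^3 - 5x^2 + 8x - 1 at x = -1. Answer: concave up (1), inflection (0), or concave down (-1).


Concavity is determined by the sign of f''(x).
f(x) = -2x^3 - 5x^2 + 8x - 1
f'(x) = -6x^2 - 10x + 8
f''(x) = -12x - 10
f''(-1) = -12 * (-1) - 10
= 12 - 10
= 2
Since f''(-1) > 0, the function is concave up (1)

1


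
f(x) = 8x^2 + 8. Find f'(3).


Differentiate term by term using power and sum rules:
f(x) = 8x^2 + 8
f'(x) = 16x
Substitute x = 3:
f'(3) = 16 * 3 + 0
= 48 + 0
= 48

48


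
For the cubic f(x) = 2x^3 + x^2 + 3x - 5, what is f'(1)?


Differentiate f(x) = 2x^3 + x^2 + 3x - 5 term by term:
f'(x) = 6x^2 + 2x + 3
Substitute x = 1:
f'(1) = 6 * 1^2 + 2 * 1 + 3
= 6 + 2 + 3
= 11

11


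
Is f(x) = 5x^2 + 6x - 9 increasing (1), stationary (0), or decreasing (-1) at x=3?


Compute f'(x) to determine behavior:
f'(x) = 10x + 6
f'(3) = 10 * 3 + 6
= 30 + 6
= 36
Since f'(3) > 0, the function is increasing (1)

1


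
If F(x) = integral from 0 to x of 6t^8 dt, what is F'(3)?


By the Fundamental Theorem of Calculus (Part 1):
If F(x) = integral from 0 to x of f(t) dt, then F'(x) = f(x)
Here f(t) = 6t^8
So F'(x) = 6x^8
Evaluate at x = 3:
F'(3) = 6 * 3^8
= 6 * 6561
= 39366

39366


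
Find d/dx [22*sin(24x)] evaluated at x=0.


Apply the chain rule to differentiate 22*sin(24x):
d/dx [22*sin(24x)]
= 22 * cos(24x) * d/dx(24x)
= 22 * 24 * cos(24x)
= 528 * cos(24x)
Evaluate at x = 0:
= 528 * cos(0)
= 528 * 1
= 528

528


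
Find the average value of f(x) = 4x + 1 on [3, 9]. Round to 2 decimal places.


Average value = 1/(b-a) * integral from a to b of f(x) dx
First compute the integral of 4x + 1:
F(x) = 2x^2 + x
F(9) = 2 * 81 + 1 * 9 = 171
F(3) = 2 * 9 + 1 * 3 = 21
Integral = 171 - 21 = 150
Average = 150 / (9 - 3) = 150 / 6
= 25 = 25.00

25.00


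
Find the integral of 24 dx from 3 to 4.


The integral of a constant k over [a, b] equals k * (b - a).
integral from 3 to 4 of 24 dx
= 24 * (4 - 3)
= 24 * 1
= 24

24


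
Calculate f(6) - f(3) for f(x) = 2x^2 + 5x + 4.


Net change = f(b) - f(a)
f(x) = 2x^2 + 5x + 4
Compute f(6):
f(6) = 2 * 6^2 + 5 * 6 + 4
= 72 + 30 + 4
= 106
Compute f(3):
f(3) = 2 * 3^2 + 5 * 3 + 4
= 18 + 15 + 4
= 37
Net change = 106 - 37 = 69

69


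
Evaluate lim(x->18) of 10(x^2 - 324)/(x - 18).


Direct substitution gives 0/0, so we factor the numerator.
Factor: 10(x^2 - 324) = 10 * (x - 18)(x + 18)
Cancel the common factor (x - 18):
10(x^2 - 324)/(x - 18) = 10 * (x + 18)
Now substitute x = 18:
= 10 * (18 + 18) = 360

360


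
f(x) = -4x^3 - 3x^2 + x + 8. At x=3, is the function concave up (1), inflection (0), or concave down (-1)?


Concavity is determined by the sign of f''(x).
f(x) = -4x^3 - 3x^2 + x + 8
f'(x) = -12x^2 - 6x + 1
f''(x) = -24x - 6
f''(3) = -24 * 3 - 6
= -72 - 6
= -78
Since f''(3) < 0, the function is concave down (-1)

-1


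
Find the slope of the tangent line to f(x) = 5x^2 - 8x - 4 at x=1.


The slope of the tangent line equals f'(x) at the point.
f(x) = 5x^2 - 8x - 4
f'(x) = 10x - 8
At x = 1:
f'(1) = 10 * 1 - 8
= 10 - 8
= 2

2


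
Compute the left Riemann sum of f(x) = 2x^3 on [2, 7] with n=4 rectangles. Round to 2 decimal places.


Left Riemann sum uses left endpoints of each subinterval.
Interval: [2, 7], n = 4
dx = (7 - 2) / 4 = 5/4
Left endpoints: [2, 13/4, 9/2, 23/4]
f values: [16, 2197/32, 729/4, 12167/32]
Sum = dx * (sum of f values)
= 5/4 * 5177/8
= 25885/32 ≈ 808.91

808.91


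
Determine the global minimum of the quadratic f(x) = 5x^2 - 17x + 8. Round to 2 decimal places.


For a quadratic f(x) = ax^2 + bx + c with a > 0, the minimum is at the vertex.
Vertex x-coordinate: x = -b/(2a)
x = -(-17) / (2 * 5)
x = 17/10
Substitute back to find the minimum value:
f(17/10) = 5 * (17/10)^2 - 17 * (17/10) + 8
= 289/20 - 289/10 + 8
= -129/20 = -6.45

-6.45


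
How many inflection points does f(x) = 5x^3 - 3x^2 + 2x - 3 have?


Inflection points occur where f''(x) = 0 and concavity changes.
f(x) = 5x^3 - 3x^2 + 2x - 3
f'(x) = 15x^2 - 6x + 2
f''(x) = 30x - 6
Set f''(x) = 0:
30x - 6 = 0
x = 6 / 30 = 1/5
Since f''(x) is linear (degree 1), it changes sign at this point.
Therefore there is exactly 1 inflection point.

1


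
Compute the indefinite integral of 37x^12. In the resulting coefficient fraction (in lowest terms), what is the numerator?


Apply the power rule for integration:
integral of ax^n dx = a/(n+1) * x^(n+1) + C
integral of 37x^12 dx
= 37/13 * x^13 + C
The coefficient in lowest terms is 37/13, and its numerator is 37

37


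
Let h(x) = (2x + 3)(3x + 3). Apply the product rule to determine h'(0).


Let u(x) = 2x + 3 and v(x) = 3x + 3
u'(x) = 2
v'(x) = 3
Product rule: h'(x) = u'(x)*v(x) + u(x)*v'(x)
= 2 * (3x + 3) + (2x + 3) * 3
At x = 0:
u(0) = 2 * 0 + 3 = 3
v(0) = 3 * 0 + 3 = 3
h'(0) = 2 * 3 + 3 * 3
= 6 + 9
= 15

15


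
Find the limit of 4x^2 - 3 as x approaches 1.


Since polynomials are continuous, we use direct substitution.
lim(x->1) of 4x^2 - 3
= 4 * 1^2 + 0 * 1 - 3
= 4 + 0 - 3
= 1

1


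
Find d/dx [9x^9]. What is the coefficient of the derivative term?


We apply the power rule: d/dx [ax^n] = a*n * x^(n-1)
d/dx [9x^9]
= 9 * 9 * x^(9-1)
= 81x^8
The coefficient is 81

81


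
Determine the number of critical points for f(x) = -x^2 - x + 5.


Find where f'(x) = 0:
f'(x) = -2x - 1
Set f'(x) = 0:
-2x - 1 = 0
x = 1 / (-2) = -1/2
This is a linear equation in x, so there is exactly one solution.
Number of critical points: 1

1


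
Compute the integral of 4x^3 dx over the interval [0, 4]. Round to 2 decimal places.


Find the antiderivative of 4x^3:
F(x) = 4/4 * x^4
Apply the Fundamental Theorem of Calculus:
F(4) - F(0)
= 4/4 * 4^4 - 4/4 * 0^4
= 4/4 * (256 - 0)
= 4/4 * 256
= 256 = 256.00

256.00


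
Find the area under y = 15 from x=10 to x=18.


The area under a constant function y = 15 is a rectangle.
Width = 18 - 10 = 8
Height = 15
Area = width * height
= 8 * 15
= 120

120


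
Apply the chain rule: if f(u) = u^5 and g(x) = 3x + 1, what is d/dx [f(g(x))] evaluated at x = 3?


Using the chain rule: (f(g(x)))' = f'(g(x)) * g'(x)
First, find g(3):
g(3) = 3 * 3 + 1 = 10
Next, f'(u) = 5u^4
And g'(x) = 3
So f'(g(3)) * g'(3)
= 5 * 10^4 * 3
= 5 * 10000 * 3
= 150000

150000


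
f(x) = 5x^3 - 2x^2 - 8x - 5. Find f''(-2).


First derivative:
f'(x) = 15x^2 - 4x - 8
Second derivative:
f''(x) = 30x - 4
Substitute x = -2:
f''(-2) = 30 * (-2) - 4
= -60 - 4
= -64

-64


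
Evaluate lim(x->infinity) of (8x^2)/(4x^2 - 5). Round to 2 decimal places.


For limits at infinity with equal-degree polynomials,
we compare leading coefficients.
Numerator leading term: 8x^2
Denominator leading term: 4x^2
Divide both by x^2:
lim = (8) / (4 - 5/x^2)
As x -> infinity, the 1/x and 1/x^2 terms vanish:
= 8/4 = 2 = 2.00

2.00


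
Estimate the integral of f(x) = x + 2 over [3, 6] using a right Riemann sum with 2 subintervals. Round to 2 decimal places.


Right Riemann sum uses right endpoints of each subinterval.
Interval: [3, 6], n = 2
dx = (6 - 3) / 2 = 3/2
Right endpoints: [9/2, 6]
f values: [13/2, 8]
Sum = dx * (sum of f values)
= 3/2 * 29/2
= 87/4 = 21.75

21.75


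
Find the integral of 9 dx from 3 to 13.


The integral of a constant k over [a, b] equals k * (b - a).
integral from 3 to 13 of 9 dx
= 9 * (13 - 3)
= 9 * 10
= 90

90


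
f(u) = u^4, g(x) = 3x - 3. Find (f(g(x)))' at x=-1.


Using the chain rule: (f(g(x)))' = f'(g(x)) * g'(x)
First, find g(-1):
g(-1) = 3 * (-1) - 3 = -6
Next, f'(u) = 4u^3
And g'(x) = 3
So f'(g(-1)) * g'(-1)
= 4 * (-6)^3 * 3
= 4 * (-216) * 3
= -2592

-2592


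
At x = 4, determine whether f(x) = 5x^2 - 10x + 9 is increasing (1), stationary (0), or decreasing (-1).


Compute f'(x) to determine behavior:
f'(x) = 10x - 10
f'(4) = 10 * 4 - 10
= 40 - 10
= 30
Since f'(4) > 0, the function is increasing (1)

1


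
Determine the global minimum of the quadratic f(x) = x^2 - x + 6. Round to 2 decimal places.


For a quadratic f(x) = ax^2 + bx + c with a > 0, the minimum is at the vertex.
Vertex x-coordinate: x = -b/(2a)
x = -(-1) / (2 * 1)
x = 1/2
Substitute back to find the minimum value:
f(1/2) = 1 * (1/2)^2 - 1 * (1/2) + 6
= 1/4 - 1/2 + 6
= 23/4 = 5.75

5.75


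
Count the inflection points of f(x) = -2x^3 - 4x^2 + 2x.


Inflection points occur where f''(x) = 0 and concavity changes.
f(x) = -2x^3 - 4x^2 + 2x
f'(x) = -6x^2 - 8x + 2
f''(x) = -12x - 8
Set f''(x) = 0:
-12x - 8 = 0
x = 8 / (-12) = -2/3
Since f''(x) is linear (degree 1), it changes sign at this point.
Therefore there is exactly 1 inflection point.

1


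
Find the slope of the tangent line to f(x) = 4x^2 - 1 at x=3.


The slope of the tangent line equals f'(x) at the point.
f(x) = 4x^2 - 1
f'(x) = 8x
At x = 3:
f'(3) = 8 * 3 + 0
= 24 + 0
= 24

24


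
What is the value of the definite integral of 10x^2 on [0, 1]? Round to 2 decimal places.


Find the antiderivative of 10x^2:
F(x) = 10/3 * x^3
Apply the Fundamental Theorem of Calculus:
F(1) - F(0)
= 10/3 * 1^3 - 10/3 * 0^3
= 10/3 * (1 - 0)
= 10/3 * 1
= 10/3 ≈ 3.33

3.33


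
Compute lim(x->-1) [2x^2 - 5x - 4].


Since polynomials are continuous, we use direct substitution.
lim(x->-1) of 2x^2 - 5x - 4
= 2 * (-1)^2 - 5 * (-1) - 4
= 2 + 5 - 4
= 3

3


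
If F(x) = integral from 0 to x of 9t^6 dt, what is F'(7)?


By the Fundamental Theorem of Calculus (Part 1):
If F(x) = integral from 0 to x of f(t) dt, then F'(x) = f(x)
Here f(t) = 9t^6
So F'(x) = 9x^6
Evaluate at x = 7:
F'(7) = 9 * 7^6
= 9 * 117649
= 1058841

1058841


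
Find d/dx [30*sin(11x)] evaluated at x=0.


Apply the chain rule to differentiate 30*sin(11x):
d/dx [30*sin(11x)]
= 30 * cos(11x) * d/dx(11x)
= 30 * 11 * cos(11x)
= 330 * cos(11x)
Evaluate at x = 0:
= 330 * cos(0)
= 330 * 1
= 330

330


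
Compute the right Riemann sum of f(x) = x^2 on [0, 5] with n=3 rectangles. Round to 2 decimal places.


Right Riemann sum uses right endpoints of each subinterval.
Interval: [0, 5], n = 3
dx = (5 - 0) / 3 = 5/3
Right endpoints: [5/3, 10/3, 5]
f values: [25/9, 100/9, 25]
Sum = dx * (sum of f values)
= 5/3 * 350/9
= 1750/27 ≈ 64.81

64.81


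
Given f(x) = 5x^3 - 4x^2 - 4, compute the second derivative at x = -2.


First derivative:
f'(x) = 15x^2 - 8x
Second derivative:
f''(x) = 30x - 8
Substitute x = -2:
f''(-2) = 30 * (-2) - 8
= -60 - 8
= -68

-68


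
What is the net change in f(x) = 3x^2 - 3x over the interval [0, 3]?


Net change = f(b) - f(a)
f(x) = 3x^2 - 3x
Compute f(3):
f(3) = 3 * 3^2 - 3 * 3 + 0
= 27 - 9 + 0
= 18
Compute f(0):
f(0) = 3 * 0^2 - 3 * 0 + 0
= 0 + 0 + 0
= 0
Net change = 18 - 0 = 18

18


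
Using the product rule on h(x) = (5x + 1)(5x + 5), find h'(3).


Let u(x) = 5x + 1 and v(x) = 5x + 5
u'(x) = 5
v'(x) = 5
Product rule: h'(x) = u'(x)*v(x) + u(x)*v'(x)
= 5 * (5x + 5) + (5x + 1) * 5
At x = 3:
u(3) = 5 * 3 + 1 = 16
v(3) = 5 * 3 + 5 = 20
h'(3) = 5 * 20 + 16 * 5
= 100 + 80
= 180

180


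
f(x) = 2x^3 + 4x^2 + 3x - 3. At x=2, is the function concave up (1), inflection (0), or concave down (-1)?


Concavity is determined by the sign of f''(x).
f(x) = 2x^3 + 4x^2 + 3x - 3
f'(x) = 6x^2 + 8x + 3
f''(x) = 12x + 8
f''(2) = 12 * 2 + 8
= 24 + 8
= 32
Since f''(2) > 0, the function is concave up (1)

1


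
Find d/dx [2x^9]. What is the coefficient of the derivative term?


We apply the power rule: d/dx [ax^n] = a*n * x^(n-1)
d/dx [2x^9]
= 2 * 9 * x^(9-1)
= 18x^8
The coefficient is 18

18


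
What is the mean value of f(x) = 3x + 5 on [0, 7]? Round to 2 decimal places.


Average value = 1/(b-a) * integral from a to b of f(x) dx
First compute the integral of 3x + 5:
F(x) = (3/2)x^2 + 5x
F(7) = 3/2 * 49 + 5 * 7 = 217/2
F(0) = 3/2 * 0 + 5 * 0 = 0
Integral = 217/2 - 0 = 217/2
Average = (217/2) / (7 - 0) = (217/2) / 7
= 31/2 = 15.50

15.50


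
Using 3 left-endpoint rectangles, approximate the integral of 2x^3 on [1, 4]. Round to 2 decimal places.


Left Riemann sum uses left endpoints of each subinterval.
Interval: [1, 4], n = 3
dx = (4 - 1) / 3 = 1
Left endpoints: [1, 2, 3]
f values: [2, 16, 54]
Sum = dx * (sum of f values)
= 1 * 72
= 72 = 72.00

72.00


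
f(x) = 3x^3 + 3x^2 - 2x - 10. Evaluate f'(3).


Differentiate f(x) = 3x^3 + 3x^2 - 2x - 10 term by term:
f'(x) = 9x^2 + 6x - 2
Substitute x = 3:
f'(3) = 9 * 3^2 + 6 * 3 - 2
= 81 + 18 - 2
= 97

97


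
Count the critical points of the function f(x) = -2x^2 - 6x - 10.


Find where f'(x) = 0:
f'(x) = -4x - 6
Set f'(x) = 0:
-4x - 6 = 0
x = 6 / (-4) = -3/2
This is a linear equation in x, so there is exactly one solution.
Number of critical points: 1

1


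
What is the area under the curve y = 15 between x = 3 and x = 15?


The area under a constant function y = 15 is a rectangle.
Width = 15 - 3 = 12
Height = 15
Area = width * height
= 12 * 15
= 180

180


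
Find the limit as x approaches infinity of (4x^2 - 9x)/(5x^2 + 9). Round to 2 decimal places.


For limits at infinity with equal-degree polynomials,
we compare leading coefficients.
Numerator leading term: 4x^2
Denominator leading term: 5x^2
Divide both by x^2:
lim = (4 - 9/x) / (5 + 9/x^2)
As x -> infinity, the 1/x and 1/x^2 terms vanish:
= 4/5 = 0.80

0.80


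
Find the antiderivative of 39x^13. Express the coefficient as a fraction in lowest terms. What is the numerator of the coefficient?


Apply the power rule for integration:
integral of ax^n dx = a/(n+1) * x^(n+1) + C
integral of 39x^13 dx
= 39/14 * x^14 + C
The coefficient in lowest terms is 39/14, and its numerator is 39

39


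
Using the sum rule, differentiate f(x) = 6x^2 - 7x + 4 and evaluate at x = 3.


Differentiate term by term using power and sum rules:
f(x) = 6x^2 - 7x + 4
f'(x) = 12x - 7
Substitute x = 3:
f'(3) = 12 * 3 - 7
= 36 - 7
= 29

29


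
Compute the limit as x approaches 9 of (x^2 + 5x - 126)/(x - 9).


Direct substitution gives 0/0, so we factor the numerator.
Factor: (x^2 + 5x - 126) = (x - 9)(x + 14)
Cancel the common factor (x - 9):
(x^2 + 5x - 126)/(x - 9) = (x + 14)
Now substitute x = 9:
= (9) - (-14) = 23

23


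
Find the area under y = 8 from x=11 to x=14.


The area under a constant function y = 8 is a rectangle.
Width = 14 - 11 = 3
Height = 8
Area = width * height
= 3 * 8
= 24

24


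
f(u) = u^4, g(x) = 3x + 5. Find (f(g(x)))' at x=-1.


Using the chain rule: (f(g(x)))' = f'(g(x)) * g'(x)
First, find g(-1):
g(-1) = 3 * (-1) + 5 = 2
Next, f'(u) = 4u^3
And g'(x) = 3
So f'(g(-1)) * g'(-1)
= 4 * 2^3 * 3
= 4 * 8 * 3
= 96

96


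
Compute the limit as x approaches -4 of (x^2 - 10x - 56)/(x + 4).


Direct substitution gives 0/0, so we factor the numerator.
Factor: (x^2 - 10x - 56) = (x + 4)(x - 14)
Cancel the common factor (x + 4):
(x^2 - 10x - 56)/(x + 4) = (x - 14)
Now substitute x = -4:
= (-4) - (14) = -18

-18


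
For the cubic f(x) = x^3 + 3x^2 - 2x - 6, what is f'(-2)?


Differentiate f(x) = x^3 + 3x^2 - 2x - 6 term by term:
f'(x) = 3x^2 + 6x - 2
Substitute x = -2:
f'(-2) = 3 * (-2)^2 + 6 * (-2) - 2
= 12 - 12 - 2
= -2

-2


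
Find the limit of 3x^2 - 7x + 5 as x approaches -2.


Since polynomials are continuous, we use direct substitution.
lim(x->-2) of 3x^2 - 7x + 5
= 3 * (-2)^2 - 7 * (-2) + 5
= 12 + 14 + 5
= 31

31


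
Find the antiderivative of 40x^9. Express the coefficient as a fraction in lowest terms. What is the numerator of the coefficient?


Apply the power rule for integration:
integral of ax^n dx = a/(n+1) * x^(n+1) + C
integral of 40x^9 dx
= 40/10 * x^10 + C
= 4 * x^10 + C
The coefficient in lowest terms is 4 = 4/1, so its numerator is 4

4


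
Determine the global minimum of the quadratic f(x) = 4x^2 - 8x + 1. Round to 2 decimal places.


For a quadratic f(x) = ax^2 + bx + c with a > 0, the minimum is at the vertex.
Vertex x-coordinate: x = -b/(2a)
x = -(-8) / (2 * 4)
x = 8/8 = 1
Substitute back to find the minimum value:
f(1) = 4 * 1^2 - 8 * 1 + 1
= 4 - 8 + 1
= -3 = -3.00

-3.00


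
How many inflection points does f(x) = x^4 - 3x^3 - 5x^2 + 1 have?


Inflection points occur where f''(x) = 0 and concavity changes.
f(x) = x^4 - 3x^3 - 5x^2 + 1
f'(x) = 4x^3 - 9x^2 - 10x
f''(x) = 12x^2 - 18x - 10
This is a quadratic in x. Use the discriminant to count real roots.
Discriminant = (-18)^2 - 4 * 12 * (-10)
= 324 - (-480)
= 804
Since discriminant > 0, f''(x) = 0 has 2 distinct real solutions.
A quadratic with two distinct real roots changes sign at each root, so concavity changes at both.
Number of inflection points: 2

2


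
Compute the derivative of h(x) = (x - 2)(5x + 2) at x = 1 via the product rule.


Let u(x) = x - 2 and v(x) = 5x + 2
u'(x) = 1
v'(x) = 5
Product rule: h'(x) = u'(x)*v(x) + u(x)*v'(x)
= 1 * (5x + 2) + (x - 2) * 5
At x = 1:
u(1) = 1 * 1 - 2 = -1
v(1) = 5 * 1 + 2 = 7
h'(1) = 1 * 7 + (-1) * 5
= 7 - 5
= 2

2


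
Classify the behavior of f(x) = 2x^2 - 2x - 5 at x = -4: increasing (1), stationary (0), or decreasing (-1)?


Compute f'(x) to determine behavior:
f'(x) = 4x - 2
f'(-4) = 4 * (-4) - 2
= -16 - 2
= -18
Since f'(-4) < 0, the function is decreasing (-1)

-1


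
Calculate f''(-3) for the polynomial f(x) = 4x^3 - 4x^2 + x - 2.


First derivative:
f'(x) = 12x^2 - 8x + 1
Second derivative:
f''(x) = 24x - 8
Substitute x = -3:
f''(-3) = 24 * (-3) - 8
= -72 - 8
= -80

-80


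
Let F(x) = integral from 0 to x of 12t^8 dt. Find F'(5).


By the Fundamental Theorem of Calculus (Part 1):
If F(x) = integral from 0 to x of f(t) dt, then F'(x) = f(x)
Here f(t) = 12t^8
So F'(x) = 12x^8
Evaluate at x = 5:
F'(5) = 12 * 5^8
= 12 * 390625
= 4687500

4687500


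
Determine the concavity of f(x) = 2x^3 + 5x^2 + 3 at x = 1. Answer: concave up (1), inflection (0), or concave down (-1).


Concavity is determined by the sign of f''(x).
f(x) = 2x^3 + 5x^2 + 3
f'(x) = 6x^2 + 10x
f''(x) = 12x + 10
f''(1) = 12 * 1 + 10
= 12 + 10
= 22
Since f''(1) > 0, the function is concave up (1)

1


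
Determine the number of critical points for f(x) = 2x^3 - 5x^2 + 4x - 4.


Find where f'(x) = 0:
f(x) = 2x^3 - 5x^2 + 4x - 4
f'(x) = 6x^2 - 10x + 4
This is a quadratic in x. Use the discriminant to count real roots.
Discriminant = (-10)^2 - 4 * 6 * 4
= 100 - 96
= 4
Since discriminant > 0, f'(x) = 0 has 2 real solutions.
Number of critical points: 2

2


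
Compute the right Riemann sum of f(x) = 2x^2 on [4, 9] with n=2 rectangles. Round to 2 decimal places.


Right Riemann sum uses right endpoints of each subinterval.
Interval: [4, 9], n = 2
dx = (9 - 4) / 2 = 5/2
Right endpoints: [13/2, 9]
f values: [169/2, 162]
Sum = dx * (sum of f values)
= 5/2 * 493/2
= 2465/4 = 616.25

616.25


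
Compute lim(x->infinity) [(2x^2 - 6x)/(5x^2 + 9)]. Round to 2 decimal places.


For limits at infinity with equal-degree polynomials,
we compare leading coefficients.
Numerator leading term: 2x^2
Denominator leading term: 5x^2
Divide both by x^2:
lim = (2 - 6/x) / (5 + 9/x^2)
As x -> infinity, the 1/x and 1/x^2 terms vanish:
= 2/5 = 0.40

0.40


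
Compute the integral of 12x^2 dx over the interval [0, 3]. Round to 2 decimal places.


Find the antiderivative of 12x^2:
F(x) = 12/3 * x^3
Apply the Fundamental Theorem of Calculus:
F(3) - F(0)
= 12/3 * 3^3 - 12/3 * 0^3
= 12/3 * (27 - 0)
= 12/3 * 27
= 108 = 108.00

108.00


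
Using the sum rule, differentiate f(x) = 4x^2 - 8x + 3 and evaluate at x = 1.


Differentiate term by term using power and sum rules:
f(x) = 4x^2 - 8x + 3
f'(x) = 8x - 8
Substitute x = 1:
f'(1) = 8 * 1 - 8
= 8 - 8
= 0

0


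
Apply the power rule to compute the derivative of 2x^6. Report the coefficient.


We apply the power rule: d/dx [ax^n] = a*n * x^(n-1)
d/dx [2x^6]
= 2 * 6 * x^(6-1)
= 12x^5
The coefficient is 12

12


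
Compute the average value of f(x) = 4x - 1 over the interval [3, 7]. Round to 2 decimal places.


Average value = 1/(b-a) * integral from a to b of f(x) dx
First compute the integral of 4x - 1:
F(x) = 2x^2 - x
F(7) = 2 * 49 - 1 * 7 = 91
F(3) = 2 * 9 - 1 * 3 = 15
Integral = 91 - 15 = 76
Average = 76 / (7 - 3) = 76 / 4
= 19 = 19.00

19.00


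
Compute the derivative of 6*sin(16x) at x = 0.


Apply the chain rule to differentiate 6*sin(16x):
d/dx [6*sin(16x)]
= 6 * cos(16x) * d/dx(16x)
= 6 * 16 * cos(16x)
= 96 * cos(16x)
Evaluate at x = 0:
= 96 * cos(0)
= 96 * 1
= 96

96


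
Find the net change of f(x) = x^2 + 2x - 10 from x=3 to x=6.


Net change = f(b) - f(a)
f(x) = x^2 + 2x - 10
Compute f(6):
f(6) = 1 * 6^2 + 2 * 6 - 10
= 36 + 12 - 10
= 38
Compute f(3):
f(3) = 1 * 3^2 + 2 * 3 - 10
= 9 + 6 - 10
= 5
Net change = 38 - 5 = 33

33


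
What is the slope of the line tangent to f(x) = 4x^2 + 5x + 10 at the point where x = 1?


The slope of the tangent line equals f'(x) at the point.
f(x) = 4x^2 + 5x + 10
f'(x) = 8x + 5
At x = 1:
f'(1) = 8 * 1 + 5
= 8 + 5
= 13

13


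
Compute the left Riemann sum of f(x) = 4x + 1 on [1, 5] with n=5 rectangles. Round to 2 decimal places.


Left Riemann sum uses left endpoints of each subinterval.
Interval: [1, 5], n = 5
dx = (5 - 1) / 5 = 4/5
Left endpoints: [1, 9/5, 13/5, 17/5, 21/5]
f values: [5, 41/5, 57/5, 73/5, 89/5]
Sum = dx * (sum of f values)
= 4/5 * 57
= 228/5 = 45.60

45.60


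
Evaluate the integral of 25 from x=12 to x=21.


The integral of a constant k over [a, b] equals k * (b - a).
integral from 12 to 21 of 25 dx
= 25 * (21 - 12)
= 25 * 9
= 225

225


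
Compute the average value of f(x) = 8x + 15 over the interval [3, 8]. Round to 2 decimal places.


Average value = 1/(b-a) * integral from a to b of f(x) dx
First compute the integral of 8x + 15:
F(x) = 4x^2 + 15x
F(8) = 4 * 64 + 15 * 8 = 376
F(3) = 4 * 9 + 15 * 3 = 81
Integral = 376 - 81 = 295
Average = 295 / (8 - 3) = 295 / 5
= 59 = 59.00

59.00


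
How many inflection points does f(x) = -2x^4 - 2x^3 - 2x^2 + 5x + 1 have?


Inflection points occur where f''(x) = 0 and concavity changes.
f(x) = -2x^4 - 2x^3 - 2x^2 + 5x + 1
f'(x) = -8x^3 - 6x^2 - 4x + 5
f''(x) = -24x^2 - 12x - 4
This is a quadratic in x. Use the discriminant to count real roots.
Discriminant = (-12)^2 - 4 * (-24) * (-4)
= 144 - 384
= -240
Since discriminant < 0, f''(x) = 0 has no real solutions.
Number of inflection points: 0

0


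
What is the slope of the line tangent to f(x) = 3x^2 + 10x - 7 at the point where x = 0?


The slope of the tangent line equals f'(x) at the point.
f(x) = 3x^2 + 10x - 7
f'(x) = 6x + 10
At x = 0:
f'(0) = 6 * 0 + 10
= 0 + 10
= 10

10


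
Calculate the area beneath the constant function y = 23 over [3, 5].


The area under a constant function y = 23 is a rectangle.
Width = 5 - 3 = 2
Height = 23
Area = width * height
= 2 * 23
= 46

46


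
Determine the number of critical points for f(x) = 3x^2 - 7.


Find where f'(x) = 0:
f'(x) = 6x
Set f'(x) = 0:
6x = 0
x = 0 / 6 = 0
This is a linear equation in x, so there is exactly one solution.
Number of critical points: 1

1


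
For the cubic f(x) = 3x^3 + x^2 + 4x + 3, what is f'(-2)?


Differentiate f(x) = 3x^3 + x^2 + 4x + 3 term by term:
f'(x) = 9x^2 + 2x + 4
Substitute x = -2:
f'(-2) = 9 * (-2)^2 + 2 * (-2) + 4
= 36 - 4 + 4
= 36

36


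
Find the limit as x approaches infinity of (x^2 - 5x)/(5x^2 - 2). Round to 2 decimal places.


For limits at infinity with equal-degree polynomials,
we compare leading coefficients.
Numerator leading term: x^2
Denominator leading term: 5x^2
Divide both by x^2:
lim = (1 - 5/x) / (5 - 2/x^2)
As x -> infinity, the 1/x and 1/x^2 terms vanish:
= 1/5 = 0.20

0.20


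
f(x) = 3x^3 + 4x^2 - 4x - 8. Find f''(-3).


First derivative:
f'(x) = 9x^2 + 8x - 4
Second derivative:
f''(x) = 18x + 8
Substitute x = -3:
f''(-3) = 18 * (-3) + 8
= -54 + 8
= -46

-46


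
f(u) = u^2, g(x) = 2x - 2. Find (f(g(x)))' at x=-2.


Using the chain rule: (f(g(x)))' = f'(g(x)) * g'(x)
First, find g(-2):
g(-2) = 2 * (-2) - 2 = -6
Next, f'(u) = 2u
And g'(x) = 2
So f'(g(-2)) * g'(-2)
= 2 * (-6) * 2
= -24

-24


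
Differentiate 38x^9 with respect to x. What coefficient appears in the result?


We apply the power rule: d/dx [ax^n] = a*n * x^(n-1)
d/dx [38x^9]
= 38 * 9 * x^(9-1)
= 342x^8
The coefficient is 342

342


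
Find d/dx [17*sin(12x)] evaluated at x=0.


Apply the chain rule to differentiate 17*sin(12x):
d/dx [17*sin(12x)]
= 17 * cos(12x) * d/dx(12x)
= 17 * 12 * cos(12x)
= 204 * cos(12x)
Evaluate at x = 0:
= 204 * cos(0)
= 204 * 1
= 204

204


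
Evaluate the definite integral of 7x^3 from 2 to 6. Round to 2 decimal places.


Find the antiderivative of 7x^3:
F(x) = 7/4 * x^4
Apply the Fundamental Theorem of Calculus:
F(6) - F(2)
= 7/4 * 6^4 - 7/4 * 2^4
= 7/4 * (1296 - 16)
= 7/4 * 1280
= 2240 = 2240.00

2240.00


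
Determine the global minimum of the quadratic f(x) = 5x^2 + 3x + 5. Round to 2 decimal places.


For a quadratic f(x) = ax^2 + bx + c with a > 0, the minimum is at the vertex.
Vertex x-coordinate: x = -b/(2a)
x = -(3) / (2 * 5)
x = -3/10
Substitute back to find the minimum value:
f(-3/10) = 5 * (-3/10)^2 + 3 * (-3/10) + 5
= 9/20 - 9/10 + 5
= 91/20 = 4.55

4.55


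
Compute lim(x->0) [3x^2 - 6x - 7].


Since polynomials are continuous, we use direct substitution.
lim(x->0) of 3x^2 - 6x - 7
= 3 * 0^2 - 6 * 0 - 7
= 0 + 0 - 7
= -7

-7


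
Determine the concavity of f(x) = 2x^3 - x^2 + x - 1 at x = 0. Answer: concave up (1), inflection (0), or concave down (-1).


Concavity is determined by the sign of f''(x).
f(x) = 2x^3 - x^2 + x - 1
f'(x) = 6x^2 - 2x + 1
f''(x) = 12x - 2
f''(0) = 12 * 0 - 2
= 0 - 2
= -2
Since f''(0) < 0, the function is concave down (-1)

-1
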